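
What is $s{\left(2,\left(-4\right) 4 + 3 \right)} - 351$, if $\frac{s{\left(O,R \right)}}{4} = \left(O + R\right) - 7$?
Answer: $-423$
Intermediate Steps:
$s{\left(O,R \right)} = -28 + 4 O + 4 R$ ($s{\left(O,R \right)} = 4 \left(\left(O + R\right) - 7\right) = 4 \left(-7 + O + R\right) = -28 + 4 O + 4 R$)
$s{\left(2,\left(-4\right) 4 + 3 \right)} - 351 = \left(-28 + 4 \cdot 2 + 4 \left(\left(-4\right) 4 + 3\right)\right) - 351 = \left(-28 + 8 + 4 \left(-16 + 3\right)\right) - 351 = \left(-28 + 8 + 4 \left(-13\right)\right) - 351 = \left(-28 + 8 - 52\right) - 351 = -72 - 351 = -423$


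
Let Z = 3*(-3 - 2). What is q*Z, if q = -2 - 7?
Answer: 135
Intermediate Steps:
Z = -15 (Z = 3*(-5) = -15)
q = -9
q*Z = -9*(-15) = 135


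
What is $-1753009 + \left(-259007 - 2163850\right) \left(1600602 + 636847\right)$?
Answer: $-5421020724802$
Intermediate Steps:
$-1753009 + \left(-259007 - 2163850\right) \left(1600602 + 636847\right) = -1753009 - 5421018971793 = -5421020724802$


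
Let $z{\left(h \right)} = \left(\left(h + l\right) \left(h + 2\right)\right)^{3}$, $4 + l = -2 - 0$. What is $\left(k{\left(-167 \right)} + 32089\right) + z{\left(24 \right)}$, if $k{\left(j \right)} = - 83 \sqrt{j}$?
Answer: $102535321 - 83 i \sqrt{167} \approx 1.0254 \cdot 10^{8} - 1072.6 i$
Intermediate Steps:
$l = -6$ ($l = -4 - 2 = -6$)
$z{\left(h \right)} = \left(-6 + h\right)^{3} \left(2 + h\right)^{3}$ ($z{\left(h \right)} = \left(\left(h - 6\right) \left(h + 2\right)\right)^{3} = \left(\left(-6 + h\right) \left(2 + h\right)\right)^{3} = \left(-6 + h\right)^{3} \left(2 + h\right)^{3}$)
$\left(k{\left(-167 \right)} + 32089\right) + z{\left(24 \right)} = \left(- 83 \sqrt{-167} + 32089\right) + \left(-6 + 24\right)^{3} \left(2 + 24\right)^{3} = \left(- 83 i \sqrt{167} + 32089\right) + 18^{3} \cdot 26^{3} = \left(- 83 i \sqrt{167} + 32089\right) + 5832 \cdot 17576 = \left(32089 - 83 i \sqrt{167}\right) + 102503232 = 102535321 - 83 i \sqrt{167}$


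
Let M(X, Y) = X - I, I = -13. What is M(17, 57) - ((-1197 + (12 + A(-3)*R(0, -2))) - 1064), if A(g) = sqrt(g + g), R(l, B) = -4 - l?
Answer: 2279 + 4*I*sqrt(6) ≈ 2279.0 + 9.798*I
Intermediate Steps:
M(X, Y) = 13 + X (M(X, Y) = X - 1*(-13) = X + 13 = 13 + X)
A(g) = sqrt(2)*sqrt(g) (A(g) = sqrt(2*g) = sqrt(2)*sqrt(g))
M(17, 57) - ((-1197 + (12 + A(-3)*R(0, -2))) - 1064) = (13 + 17) - ((-1197 + (12 + (sqrt(2)*sqrt(-3))*(-4 - 1*0))) - 1064) = 30 - ((-1197 + (12 + (sqrt(2)*(I*sqrt(3)))*(-4 + 0))) - 1064) = 30 - ((-1197 + (12 + (I*sqrt(6))*(-4))) - 1064) = 30 - ((-1197 + (12 - 4*I*sqrt(6))) - 1064) = 30 - ((-1185 - 4*I*sqrt(6)) - 1064) = 30 - (-2249 - 4*I*sqrt(6)) = 30 + (2249 + 4*I*sqrt(6)) = 2279 + 4*I*sqrt(6)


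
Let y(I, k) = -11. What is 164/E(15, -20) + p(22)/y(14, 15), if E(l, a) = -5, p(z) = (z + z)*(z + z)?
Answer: -1044/5 ≈ -208.80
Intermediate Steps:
p(z) = 4*z² (p(z) = (2*z)*(2*z) = 4*z²)
164/E(15, -20) + p(22)/y(14, 15) = 164/(-5) + (4*22²)/(-11) = 164*(-⅕) + (4*484)*(-1/11) = -164/5 + 1936*(-1/11) = -164/5 - 176 = -1044/5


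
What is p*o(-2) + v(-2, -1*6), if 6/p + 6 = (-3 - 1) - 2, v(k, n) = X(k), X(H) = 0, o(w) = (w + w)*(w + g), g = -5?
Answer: -14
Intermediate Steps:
o(w) = 2*w*(-5 + w) (o(w) = (w + w)*(w - 5) = (2*w)*(-5 + w) = 2*w*(-5 + w))
v(k, n) = 0
p = -1/2 (p = 6/(-6 + ((-3 - 1) - 2)) = 6/(-6 + (-4 - 2)) = 6/(-6 - 6) = 6/(-12) = 6*(-1/12) = -1/2 ≈ -0.50000)
p*o(-2) + v(-2, -1*6) = -(-2)*(-5 - 2) + 0 = -(-2)*(-7) + 0 = -1/2*28 + 0 = -14 + 0 = -14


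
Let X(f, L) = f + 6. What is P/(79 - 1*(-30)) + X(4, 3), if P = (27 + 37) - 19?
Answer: 1135/109 ≈ 10.413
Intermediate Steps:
X(f, L) = 6 + f
P = 45 (P = 64 - 19 = 45)
P/(79 - 1*(-30)) + X(4, 3) = 45/(79 - 1*(-30)) + (6 + 4) = 45/(79 + 30) + 10 = 45/109 + 10 = 1135/109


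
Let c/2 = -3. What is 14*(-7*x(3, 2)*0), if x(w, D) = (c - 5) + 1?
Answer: 0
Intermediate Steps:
c = -6 (c = 2*(-3) = -6)
x(w, D) = -10 (x(w, D) = (-6 - 5) + 1 = -11 + 1 = -10)
14*(-7*x(3, 2)*0) = 14*(-7*(-10)*0) = 14*(70*0) = 14*0 = 0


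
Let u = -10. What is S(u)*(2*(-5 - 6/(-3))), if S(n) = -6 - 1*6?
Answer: 72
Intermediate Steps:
S(n) = -12 (S(n) = -6 - 6 = -12)
S(u)*(2*(-5 - 6/(-3))) = -24*(-5 - 6/(-3)) = -24*(-5 - 6*(-⅓)) = -24*(-5 + 2) = -24*(-3) = -12*(-6) = 72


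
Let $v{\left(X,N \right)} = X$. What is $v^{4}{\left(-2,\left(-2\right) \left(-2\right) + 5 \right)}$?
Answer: $16$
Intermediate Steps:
$v^{4}{\left(-2,\left(-2\right) \left(-2\right) + 5 \right)} = \left(-2\right)^{4} = 16$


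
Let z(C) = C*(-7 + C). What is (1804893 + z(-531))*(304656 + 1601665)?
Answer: 3985299399291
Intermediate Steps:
(1804893 + z(-531))*(304656 + 1601665) = (1804893 - 531*(-7 - 531))*(304656 + 1601665) = (1804893 - 531*(-538))*1906321 = (1804893 + 285678)*1906321 = 2090571*1906321 = 3985299399291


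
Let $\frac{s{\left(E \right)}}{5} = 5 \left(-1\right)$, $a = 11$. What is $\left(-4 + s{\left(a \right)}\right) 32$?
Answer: $-928$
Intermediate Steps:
$s{\left(E \right)} = -25$ ($s{\left(E \right)} = 5 \cdot 5 \left(-1\right) = 5 \left(-5\right) = -25$)
$\left(-4 + s{\left(a \right)}\right) 32 = \left(-4 - 25\right) 32 = \left(-29\right) 32 = -928$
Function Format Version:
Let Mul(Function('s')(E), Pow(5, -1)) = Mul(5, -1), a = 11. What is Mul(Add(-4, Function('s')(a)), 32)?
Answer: -928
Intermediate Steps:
Function('s')(E) = -25 (Function('s')(E) = Mul(5, Mul(5, -1)) = Mul(5, -5) = -25)
Mul(Add(-4, Function('s')(a)), 32) = Mul(Add(-4, -25), 32) = Mul(-29, 32) = -928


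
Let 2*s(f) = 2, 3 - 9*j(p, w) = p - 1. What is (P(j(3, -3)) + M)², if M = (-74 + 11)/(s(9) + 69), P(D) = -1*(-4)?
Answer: 961/100 ≈ 9.6100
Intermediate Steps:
j(p, w) = 4/9 - p/9 (j(p, w) = ⅓ - (p - 1)/9 = ⅓ - (-1 + p)/9 = ⅓ + (⅑ - p/9) = 4/9 - p/9)
s(f) = 1 (s(f) = (½)*2 = 1)
P(D) = 4
M = -9/10 (M = (-74 + 11)/(1 + 69) = -63/70 = -63*1/70 = -9/10 ≈ -0.90000)
(P(j(3, -3)) + M)² = (4 - 9/10)² = (31/10)² = 961/100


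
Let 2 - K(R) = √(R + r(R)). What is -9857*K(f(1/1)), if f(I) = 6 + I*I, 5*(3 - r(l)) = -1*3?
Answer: -19714 + 9857*√265/5 ≈ 12378.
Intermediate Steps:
r(l) = 18/5 (r(l) = 3 - (-1)*3/5 = 3 - ⅕*(-3) = 3 + ⅗ = 18/5)
f(I) = 6 + I²
K(R) = 2 - √(18/5 + R) (K(R) = 2 - √(R + 18/5) = 2 - √(18/5 + R))
-9857*K(f(1/1)) = -9857*(2 - √(90 + 25*(6 + (1/1)²))/5) = -9857*(2 - √(90 + 25*(6 + 1²))/5) = -9857*(2 - √(90 + 25*(6 + 1))/5) = -9857*(2 - √(90 + 25*7)/5) = -9857*(2 - √(90 + 175)/5) = -9857*(2 - √265/5) = -19714 + 9857*√265/5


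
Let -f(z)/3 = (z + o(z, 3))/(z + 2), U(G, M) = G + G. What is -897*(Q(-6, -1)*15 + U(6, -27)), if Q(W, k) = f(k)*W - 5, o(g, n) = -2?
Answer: 783081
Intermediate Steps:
U(G, M) = 2*G
f(z) = -3*(-2 + z)/(2 + z) (f(z) = -3*(z - 2)/(z + 2) = -3*(-2 + z)/(2 + z))
Q(W, k) = -5 + 3*W*(2 - k)/(2 + k) (Q(W, k) = (3*(2 - k)/(2 + k))*W - 5 = 3*W*(2 - k)/(2 + k) - 5 = -5 + 3*W*(2 - k)/(2 + k))
-897*(Q(-6, -1)*15 + U(6, -27)) = -897*(((-10 - 5*(-1) - 3*(-6)*(-2 - 1))/(2 - 1))*15 + 2*6) = -897*(((-10 + 5 - 3*(-6)*(-3))/1)*15 + 12) = -897*((1*(-10 + 5 - 54))*15 + 12) = -897*((1*(-59))*15 + 12) = -897*(-59*15 + 12) = -897*(-885 + 12) = -897*(-873) = 783081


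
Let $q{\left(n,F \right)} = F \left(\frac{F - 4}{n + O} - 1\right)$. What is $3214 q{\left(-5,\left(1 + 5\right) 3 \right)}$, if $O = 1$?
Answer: $-260334$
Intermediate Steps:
$q{\left(n,F \right)} = F \left(-1 + \frac{-4 + F}{1 + n}\right)$ ($q{\left(n,F \right)} = F \left(\frac{F - 4}{n + 1} - 1\right) = F \left(\frac{-4 + F}{1 + n} - 1\right) = F \left(-1 + \frac{-4 + F}{1 + n}\right)$)
$3214 q{\left(-5,\left(1 + 5\right) 3 \right)} = 3214 \frac{\left(1 + 5\right) 3 \left(-5 + \left(1 + 5\right) 3 - -5\right)}{1 - 5} = 3214 \frac{6 \cdot 3 \left(-5 + 6 \cdot 3 + 5\right)}{-4} = 3214 \cdot 18 \left(- \frac{1}{4}\right) \left(-5 + 18 + 5\right) = 3214 \cdot 18 \left(- \frac{1}{4}\right) 18 = 3214 \left(-81\right) = -260334$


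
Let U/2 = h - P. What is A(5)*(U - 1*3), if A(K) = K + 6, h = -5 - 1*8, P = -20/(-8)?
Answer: -374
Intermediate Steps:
P = 5/2 (P = -20*(-1/8) = 5/2 ≈ 2.5000)
h = -13 (h = -5 - 8 = -13)
A(K) = 6 + K
U = -31 (U = 2*(-13 - 1*5/2) = 2*(-13 - 5/2) = 2*(-31/2) = -31)
A(5)*(U - 1*3) = (6 + 5)*(-31 - 1*3) = 11*(-31 - 3) = 11*(-34) = -374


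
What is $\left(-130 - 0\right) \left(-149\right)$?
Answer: $19370$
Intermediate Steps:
$\left(-130 - 0\right) \left(-149\right) = \left(-130 + 0\right) \left(-149\right) = \left(-130\right) \left(-149\right) = 19370$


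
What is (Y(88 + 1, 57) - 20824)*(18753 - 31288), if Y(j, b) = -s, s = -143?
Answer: 259236335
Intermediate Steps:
Y(j, b) = 143 (Y(j, b) = -1*(-143) = 143)
(Y(88 + 1, 57) - 20824)*(18753 - 31288) = (143 - 20824)*(18753 - 31288) = -20681*(-12535) = 259236335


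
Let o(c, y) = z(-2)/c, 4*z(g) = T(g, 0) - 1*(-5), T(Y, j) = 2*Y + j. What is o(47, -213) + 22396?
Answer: 4210449/188 ≈ 22396.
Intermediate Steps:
T(Y, j) = j + 2*Y
z(g) = 5/4 + g/2 (z(g) = ((0 + 2*g) - 1*(-5))/4 = (2*g + 5)/4 = (5 + 2*g)/4 = 5/4 + g/2)
o(c, y) = 1/(4*c) (o(c, y) = (5/4 + (½)*(-2))/c = (5/4 - 1)/c = 1/(4*c))
o(47, -213) + 22396 = (¼)/47 + 22396 = (¼)*(1/47) + 22396 = 1/188 + 22396 = 4210449/188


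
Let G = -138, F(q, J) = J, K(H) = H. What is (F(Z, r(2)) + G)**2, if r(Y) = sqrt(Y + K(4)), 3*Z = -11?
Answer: (138 - sqrt(6))**2 ≈ 18374.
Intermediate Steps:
Z = -11/3 (Z = (1/3)*(-11) = -11/3 ≈ -3.6667)
r(Y) = sqrt(4 + Y) (r(Y) = sqrt(Y + 4) = sqrt(4 + Y))
(F(Z, r(2)) + G)**2 = (sqrt(4 + 2) - 138)**2 = (sqrt(6) - 138)**2 = (-138 + sqrt(6))**2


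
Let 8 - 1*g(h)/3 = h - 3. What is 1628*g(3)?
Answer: 39072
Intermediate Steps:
g(h) = 33 - 3*h (g(h) = 24 - 3*(h - 3) = 24 - 3*(-3 + h) = 24 + (9 - 3*h) = 33 - 3*h)
1628*g(3) = 1628*(33 - 3*3) = 1628*(33 - 9) = 1628*24 = 39072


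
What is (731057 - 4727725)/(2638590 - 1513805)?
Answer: -3996668/1124785 ≈ -3.5533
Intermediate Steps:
(731057 - 4727725)/(2638590 - 1513805) = -3996668/1124785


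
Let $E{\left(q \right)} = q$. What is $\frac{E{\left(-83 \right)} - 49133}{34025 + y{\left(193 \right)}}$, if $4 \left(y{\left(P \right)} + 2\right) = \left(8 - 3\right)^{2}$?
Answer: $- \frac{196864}{136117} \approx -1.4463$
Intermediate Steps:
$y{\left(P \right)} = \frac{17}{4}$ ($y{\left(P \right)} = -2 + \frac{\left(8 - 3\right)^{2}}{4} = -2 + \frac{5^{2}}{4} = -2 + \frac{1}{4} \cdot 25 = -2 + \frac{25}{4} = \frac{17}{4}$)
$\frac{E{\left(-83 \right)} - 49133}{34025 + y{\left(193 \right)}} = \frac{-83 - 49133}{34025 + \frac{17}{4}} = - \frac{49216}{\frac{136117}{4}} = \left(-49216\right) \frac{4}{136117} = - \frac{196864}{136117}$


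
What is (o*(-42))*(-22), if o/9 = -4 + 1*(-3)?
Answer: -58212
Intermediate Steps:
o = -63 (o = 9*(-4 + 1*(-3)) = 9*(-4 - 3) = 9*(-7) = -63)
(o*(-42))*(-22) = -63*(-42)*(-22) = 2646*(-22) = -58212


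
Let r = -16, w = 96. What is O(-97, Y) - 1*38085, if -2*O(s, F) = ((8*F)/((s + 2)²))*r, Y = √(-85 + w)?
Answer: -38085 + 64*√11/9025 ≈ -38085.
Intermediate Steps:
Y = √11 (Y = √(-85 + 96) = √11 ≈ 3.3166)
O(s, F) = 64*F/(2 + s)² (O(s, F) = -(8*F)/((s + 2)²)*(-16)/2 = -(8*F)/((2 + s)²)*(-16)/2 = -(8*F)/(2 + s)²*(-16)/2 = -8*F/(2 + s)²*(-16)/2 = -(-64)*F/(2 + s)² = 64*F/(2 + s)²)
O(-97, Y) - 1*38085 = 64*√11/(2 - 97)² - 1*38085 = 64*√11/(-95)² - 38085 = 64*√11*(1/9025) - 38085 = 64*√11/9025 - 38085 = -38085 + 64*√11/9025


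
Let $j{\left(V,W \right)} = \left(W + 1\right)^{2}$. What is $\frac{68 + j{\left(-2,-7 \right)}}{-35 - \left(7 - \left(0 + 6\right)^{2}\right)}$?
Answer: $- \frac{52}{3} \approx -17.333$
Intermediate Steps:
$j{\left(V,W \right)} = \left(1 + W\right)^{2}$
$\frac{68 + j{\left(-2,-7 \right)}}{-35 - \left(7 - \left(0 + 6\right)^{2}\right)} = \frac{68 + \left(1 - 7\right)^{2}}{-35 - \left(7 - \left(0 + 6\right)^{2}\right)} = \frac{68 + \left(-6\right)^{2}}{-35 - \left(7 - 6^{2}\right)} = \frac{68 + 36}{-35 + \left(36 - 7\right)} = \frac{1}{-35 + 29} \cdot 104 = \frac{1}{-6} \cdot 104 = \left(- \frac{1}{6}\right) 104 = - \frac{52}{3}$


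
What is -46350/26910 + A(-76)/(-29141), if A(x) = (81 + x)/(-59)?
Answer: -38497730/22351147 ≈ -1.7224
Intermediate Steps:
A(x) = -81/59 - x/59 (A(x) = (81 + x)*(-1/59) = -81/59 - x/59)
-46350/26910 + A(-76)/(-29141) = -46350/26910 + (-81/59 - 1/59*(-76))/(-29141) = -46350*1/26910 + (-81/59 + 76/59)*(-1/29141) = -515/299 - 5/59*(-1/29141) = -515/299 + 5/1719319 = -38497730/22351147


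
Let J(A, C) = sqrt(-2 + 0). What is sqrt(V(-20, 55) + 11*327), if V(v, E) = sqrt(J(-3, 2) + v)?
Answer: sqrt(3597 + sqrt(-20 + I*sqrt(2))) ≈ 59.976 + 0.0373*I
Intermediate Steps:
J(A, C) = I*sqrt(2) (J(A, C) = sqrt(-2) = I*sqrt(2))
V(v, E) = sqrt(v + I*sqrt(2)) (V(v, E) = sqrt(I*sqrt(2) + v) = sqrt(v + I*sqrt(2)))
sqrt(V(-20, 55) + 11*327) = sqrt(sqrt(-20 + I*sqrt(2)) + 11*327) = sqrt(sqrt(-20 + I*sqrt(2)) + 3597) = sqrt(3597 + sqrt(-20 + I*sqrt(2)))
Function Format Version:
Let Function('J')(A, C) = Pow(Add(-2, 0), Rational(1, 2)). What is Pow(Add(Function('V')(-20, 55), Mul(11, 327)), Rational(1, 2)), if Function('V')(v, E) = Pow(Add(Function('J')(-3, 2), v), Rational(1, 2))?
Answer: Pow(Add(3597, Pow(Add(-20, Mul(I, Pow(2, Rational(1, 2)))), Rational(1, 2))), Rational(1, 2)) ≈ Add(59.976, Mul(0.0373, I))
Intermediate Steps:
Function('J')(A, C) = Mul(I, Pow(2, Rational(1, 2))) (Function('J')(A, C) = Pow(-2, Rational(1, 2)) = Mul(I, Pow(2, Rational(1, 2))))
Function('V')(v, E) = Pow(Add(v, Mul(I, Pow(2, Rational(1, 2)))), Rational(1, 2)) (Function('V')(v, E) = Pow(Add(Mul(I, Pow(2, Rational(1, 2))), v), Rational(1, 2)) = Pow(Add(v, Mul(I, Pow(2, Rational(1, 2)))), Rational(1, 2)))
Pow(Add(Function('V')(-20, 55), Mul(11, 327)), Rational(1, 2)) = Pow(Add(Pow(Add(-20, Mul(I, Pow(2, Rational(1, 2)))), Rational(1, 2)), Mul(11, 327)), Rational(1, 2)) = Pow(Add(Pow(Add(-20, Mul(I, Pow(2, Rational(1, 2)))), Rational(1, 2)), 3597), Rational(1, 2)) = Pow(Add(3597, Pow(Add(-20, Mul(I, Pow(2, Rational(1, 2)))), Rational(1, 2))), Rational(1, 2))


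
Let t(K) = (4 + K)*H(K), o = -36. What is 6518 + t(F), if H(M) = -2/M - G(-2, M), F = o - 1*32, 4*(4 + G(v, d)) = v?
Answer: 105878/17 ≈ 6228.1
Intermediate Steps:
G(v, d) = -4 + v/4
F = -68 (F = -36 - 1*32 = -36 - 32 = -68)
H(M) = 9/2 - 2/M (H(M) = -2/M - (-4 + (¼)*(-2)) = -2/M - (-4 - ½) = -2/M - 1*(-9/2) = -2/M + 9/2 = 9/2 - 2/M)
t(K) = (4 + K)*(9/2 - 2/K)
6518 + t(F) = 6518 + (16 - 8/(-68) + (9/2)*(-68)) = 6518 + (16 - 8*(-1/68) - 306) = 6518 + (16 + 2/17 - 306) = 6518 - 4928/17 = 105878/17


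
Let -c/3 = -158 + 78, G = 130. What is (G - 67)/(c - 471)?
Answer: -3/11 ≈ -0.27273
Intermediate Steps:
c = 240 (c = -3*(-158 + 78) = -3*(-80) = 240)
(G - 67)/(c - 471) = (130 - 67)/(240 - 471) = 63/(-231) = 63*(-1/231) = -3/11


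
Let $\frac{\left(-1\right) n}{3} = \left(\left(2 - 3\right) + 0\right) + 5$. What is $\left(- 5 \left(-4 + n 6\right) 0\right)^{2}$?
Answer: $0$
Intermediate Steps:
$n = -12$ ($n = - 3 \left(\left(\left(2 - 3\right) + 0\right) + 5\right) = - 3 \left(\left(-1 + 0\right) + 5\right) = - 3 \left(-1 + 5\right) = \left(-3\right) 4 = -12$)
$\left(- 5 \left(-4 + n 6\right) 0\right)^{2} = \left(- 5 \left(-4 - 72\right) 0\right)^{2} = \left(\left(-5\right) \left(-76\right) 0\right)^{2} = \left(380 \cdot 0\right)^{2} = 0^{2} = 0$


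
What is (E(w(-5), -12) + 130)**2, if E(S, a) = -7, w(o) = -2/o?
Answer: 15129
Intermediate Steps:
(E(w(-5), -12) + 130)**2 = (-7 + 130)**2 = 123**2 = 15129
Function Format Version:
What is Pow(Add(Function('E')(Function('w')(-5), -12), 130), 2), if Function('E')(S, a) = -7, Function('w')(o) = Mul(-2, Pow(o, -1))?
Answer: 15129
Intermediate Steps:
Pow(Add(Function('E')(Function('w')(-5), -12), 130), 2) = Pow(Add(-7, 130), 2) = Pow(123, 2) = 15129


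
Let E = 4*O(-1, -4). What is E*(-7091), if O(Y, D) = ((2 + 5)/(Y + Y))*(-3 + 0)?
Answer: -297822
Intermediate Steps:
O(Y, D) = -21/(2*Y) (O(Y, D) = (7/((2*Y)))*(-3) = (7*(1/(2*Y)))*(-3) = (7/(2*Y))*(-3) = -21/(2*Y))
E = 42 (E = 4*(-21/2/(-1)) = 4*(-21/2*(-1)) = 4*(21/2) = 42)
E*(-7091) = 42*(-7091) = -297822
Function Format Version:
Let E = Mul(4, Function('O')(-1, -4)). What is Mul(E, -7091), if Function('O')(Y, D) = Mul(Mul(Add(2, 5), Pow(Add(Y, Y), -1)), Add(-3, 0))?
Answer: -297822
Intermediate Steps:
Function('O')(Y, D) = Mul(Rational(-21, 2), Pow(Y, -1)) (Function('O')(Y, D) = Mul(Mul(7, Pow(Mul(2, Y), -1)), -3) = Mul(Mul(7, Mul(Rational(1, 2), Pow(Y, -1))), -3) = Mul(Mul(Rational(7, 2), Pow(Y, -1)), -3) = Mul(Rational(-21, 2), Pow(Y, -1)))
E = 42 (E = Mul(4, Mul(Rational(-21, 2), Pow(-1, -1))) = Mul(4, Mul(Rational(-21, 2), -1)) = Mul(4, Rational(21, 2)) = 42)
Mul(E, -7091) = Mul(42, -7091) = -297822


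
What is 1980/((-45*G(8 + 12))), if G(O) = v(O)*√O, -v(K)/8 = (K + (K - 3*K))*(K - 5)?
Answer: -11*√5/6000 ≈ -0.0040995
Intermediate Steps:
v(K) = 8*K*(-5 + K) (v(K) = -8*(K + (K - 3*K))*(K - 5) = -8*(K - 2*K)*(-5 + K) = -8*(-K)*(-5 + K) = -(-8)*K*(-5 + K) = 8*K*(-5 + K))
G(O) = 8*O^(3/2)*(-5 + O) (G(O) = (8*O*(-5 + O))*√O = 8*O^(3/2)*(-5 + O))
1980/((-45*G(8 + 12))) = 1980/((-360*(8 + 12)^(3/2)*(-5 + (8 + 12)))) = 1980/((-360*20^(3/2)*(-5 + 20))) = 1980/((-360*40*√5*15)) = 1980/((-216000*√5)) = 1980*(-√5/1080000) = -11*√5/6000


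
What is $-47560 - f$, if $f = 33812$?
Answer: $-81372$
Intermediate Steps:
$-47560 - f = -47560 - 33812 = -81372$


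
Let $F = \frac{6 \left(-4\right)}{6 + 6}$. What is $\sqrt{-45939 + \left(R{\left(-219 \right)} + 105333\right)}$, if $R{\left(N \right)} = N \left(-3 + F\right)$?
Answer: $3 \sqrt{6721} \approx 245.95$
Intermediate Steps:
$F = -2$ ($F = - \frac{24}{12} = \left(-24\right) \frac{1}{12} = -2$)
$R{\left(N \right)} = - 5 N$ ($R{\left(N \right)} = N \left(-3 - 2\right) = N \left(-5\right) = - 5 N$)
$\sqrt{-45939 + \left(R{\left(-219 \right)} + 105333\right)} = \sqrt{-45939 + \left(\left(-5\right) \left(-219\right) + 105333\right)} = \sqrt{-45939 + \left(1095 + 105333\right)} = \sqrt{-45939 + 106428} = \sqrt{60489} = 3 \sqrt{6721}$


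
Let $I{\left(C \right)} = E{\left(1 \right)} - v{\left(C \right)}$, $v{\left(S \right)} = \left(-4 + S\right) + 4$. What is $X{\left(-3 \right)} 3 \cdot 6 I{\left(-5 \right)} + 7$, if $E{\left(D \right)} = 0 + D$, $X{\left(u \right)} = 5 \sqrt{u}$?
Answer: $7 + 540 i \sqrt{3} \approx 7.0 + 935.31 i$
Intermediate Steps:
$v{\left(S \right)} = S$
$E{\left(D \right)} = D$
$I{\left(C \right)} = 1 - C$
$X{\left(-3 \right)} 3 \cdot 6 I{\left(-5 \right)} + 7 = 5 \sqrt{-3} \cdot 3 \cdot 6 \left(1 - -5\right) + 7 = 5 i \sqrt{3} \cdot 18 \left(1 + 5\right) + 7 = 5 i \sqrt{3} \cdot 18 \cdot 6 + 7 = 5 i \sqrt{3} \cdot 108 + 7 = 540 i \sqrt{3} + 7 = 7 + 540 i \sqrt{3}$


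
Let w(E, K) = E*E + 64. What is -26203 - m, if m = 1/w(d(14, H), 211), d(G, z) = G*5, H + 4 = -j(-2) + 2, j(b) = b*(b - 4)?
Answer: -130071693/4964 ≈ -26203.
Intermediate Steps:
j(b) = b*(-4 + b)
H = -14 (H = -4 + (-(-2)*(-4 - 2) + 2) = -4 + (-(-2)*(-6) + 2) = -4 + (-1*12 + 2) = -4 + (-12 + 2) = -4 - 10 = -14)
d(G, z) = 5*G
w(E, K) = 64 + E² (w(E, K) = E² + 64 = 64 + E²)
m = 1/4964 (m = 1/(64 + (5*14)²) = 1/(64 + 70²) = 1/(64 + 4900) = 1/4964 ≈ 0.00020145)
-26203 - m = -26203 - 1*1/4964 = -26203 - 1/4964 = -130071693/4964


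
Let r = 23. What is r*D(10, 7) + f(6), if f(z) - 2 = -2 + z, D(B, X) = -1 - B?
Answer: -247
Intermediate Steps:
f(z) = z (f(z) = 2 + (-2 + z) = z)
r*D(10, 7) + f(6) = 23*(-1 - 1*10) + 6 = 23*(-1 - 10) + 6 = 23*(-11) + 6 = -253 + 6 = -247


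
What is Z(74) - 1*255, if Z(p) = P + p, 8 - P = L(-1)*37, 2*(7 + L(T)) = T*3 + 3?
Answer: 86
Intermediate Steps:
L(T) = -11/2 + 3*T/2 (L(T) = -7 + (T*3 + 3)/2 = -7 + (3*T + 3)/2 = -7 + (3 + 3*T)/2 = -7 + (3/2 + 3*T/2) = -11/2 + 3*T/2)
P = 267 (P = 8 - (-11/2 + (3/2)*(-1))*37 = 8 - (-11/2 - 3/2)*37 = 8 - (-7)*37 = 8 - 1*(-259) = 8 + 259 = 267)
Z(p) = 267 + p
Z(74) - 1*255 = (267 + 74) - 1*255 = 341 - 255 = 86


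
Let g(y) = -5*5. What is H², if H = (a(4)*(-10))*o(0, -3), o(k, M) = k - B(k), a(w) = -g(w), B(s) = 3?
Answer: 562500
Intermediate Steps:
g(y) = -25
a(w) = 25 (a(w) = -1*(-25) = 25)
o(k, M) = -3 + k (o(k, M) = k - 1*3 = k - 3 = -3 + k)
H = 750 (H = (25*(-10))*(-3 + 0) = -250*(-3) = 750)
H² = 750² = 562500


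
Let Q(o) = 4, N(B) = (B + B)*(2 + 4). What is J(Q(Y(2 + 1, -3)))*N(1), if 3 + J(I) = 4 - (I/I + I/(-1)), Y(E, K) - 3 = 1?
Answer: 48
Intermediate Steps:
Y(E, K) = 4 (Y(E, K) = 3 + 1 = 4)
N(B) = 12*B (N(B) = (2*B)*6 = 12*B)
J(I) = I (J(I) = -3 + (4 - (I/I + I/(-1))) = -3 + (4 - (1 + I*(-1))) = -3 + (4 - (1 - I)) = -3 + (4 + (-1 + I)) = -3 + (3 + I) = I)
J(Q(Y(2 + 1, -3)))*N(1) = 4*(12*1) = 4*12 = 48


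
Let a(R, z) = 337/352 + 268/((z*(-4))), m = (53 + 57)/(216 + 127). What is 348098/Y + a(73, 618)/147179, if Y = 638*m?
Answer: 43440014724483527/25533342927840 ≈ 1701.3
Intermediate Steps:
m = 110/343 ≈ 0.32070
Y = 70180/343 (Y = 638*(110/343) = 70180/343 ≈ 204.61)
a(R, z) = 337/352 - 67/z (a(R, z) = 337*(1/352) + 268/((-4*z)) = 337/352 + 268*(-1/(4*z)) = 337/352 - 67/z)
348098/Y + a(73, 618)/147179 = 348098/(70180/343) + (337/352 - 67/618)/147179 = 348098*(343/70180) + (337/352 - 67*1/618)*(1/147179) = 59698807/35090 + (337/352 - 67/618)*(1/147179) = 59698807/35090 + (92341/108768)*(1/147179) = 59698807/35090 + 92341/16008365472 = 43440014724483527/25533342927840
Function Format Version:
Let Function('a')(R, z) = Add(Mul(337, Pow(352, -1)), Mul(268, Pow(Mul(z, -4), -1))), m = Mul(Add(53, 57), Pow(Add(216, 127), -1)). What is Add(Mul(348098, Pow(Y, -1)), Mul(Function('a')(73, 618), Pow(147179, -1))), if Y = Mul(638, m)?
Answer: Rational(43440014724483527, 25533342927840) ≈ 1701.3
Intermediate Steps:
m = Rational(110, 343) (m = Mul(110, Pow(343, -1)) = Mul(110, Rational(1, 343)) = Rational(110, 343) ≈ 0.32070)
Y = Rational(70180, 343) (Y = Mul(638, Rational(110, 343)) = Rational(70180, 343) ≈ 204.61)
Function('a')(R, z) = Add(Rational(337, 352), Mul(-67, Pow(z, -1))) (Function('a')(R, z) = Add(Mul(337, Rational(1, 352)), Mul(268, Pow(Mul(-4, z), -1))) = Add(Rational(337, 352), Mul(268, Mul(Rational(-1, 4), Pow(z, -1)))) = Add(Rational(337, 352), Mul(-67, Pow(z, -1))))
Add(Mul(348098, Pow(Y, -1)), Mul(Function('a')(73, 618), Pow(147179, -1))) = Add(Mul(348098, Pow(Rational(70180, 343), -1)), Mul(Add(Rational(337, 352), Mul(-67, Pow(618, -1))), Pow(147179, -1))) = Add(Mul(348098, Rational(343, 70180)), Mul(Add(Rational(337, 352), Mul(-67, Rational(1, 618))), Rational(1, 147179))) = Add(Rational(59698807, 35090), Mul(Add(Rational(337, 352), Rational(-67, 618)), Rational(1, 147179))) = Add(Rational(59698807, 35090), Mul(Rational(92341, 108768), Rational(1, 147179))) = Add(Rational(59698807, 35090), Rational(92341, 16008365472)) = Rational(43440014724483527, 25533342927840)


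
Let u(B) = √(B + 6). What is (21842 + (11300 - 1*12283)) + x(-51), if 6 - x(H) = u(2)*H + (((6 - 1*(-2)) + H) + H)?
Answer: 20959 + 102*√2 ≈ 21103.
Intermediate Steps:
u(B) = √(6 + B)
x(H) = -2 - 2*H - 2*H*√2 (x(H) = 6 - (√(6 + 2)*H + (((6 - 1*(-2)) + H) + H)) = 6 - (√8*H + (((6 + 2) + H) + H)) = 6 - ((2*√2)*H + ((8 + H) + H)) = 6 - (2*H*√2 + (8 + 2*H)) = 6 - (8 + 2*H + 2*H*√2) = 6 + (-8 - 2*H - 2*H*√2) = -2 - 2*H - 2*H*√2)
(21842 + (11300 - 1*12283)) + x(-51) = (21842 + (11300 - 1*12283)) + (-2 - 2*(-51) - 2*(-51)*√2) = (21842 + (11300 - 12283)) + (-2 + 102 + 102*√2) = (21842 - 983) + (100 + 102*√2) = 20859 + (100 + 102*√2) = 20959 + 102*√2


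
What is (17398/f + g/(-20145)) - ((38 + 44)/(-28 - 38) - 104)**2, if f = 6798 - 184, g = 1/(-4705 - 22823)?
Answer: -2457197295578529133/221902143079320 ≈ -11073.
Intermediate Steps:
g = -1/27528 (g = 1/(-27528) = -1/27528 ≈ -3.6327e-5)
f = 6614
(17398/f + g/(-20145)) - ((38 + 44)/(-28 - 38) - 104)**2 = (17398/6614 - 1/27528/(-20145)) - ((38 + 44)/(-28 - 38) - 104)**2 = (17398*(1/6614) - 1/27528*(-1/20145)) - (82/(-66) - 104)**2 = (8699/3307 + 1/554551560) - (82*(-1/66) - 104)**2 = 4824044023747/1833902008920 - (-41/33 - 104)**2 = 4824044023747/1833902008920 - (-3473/33)**2 = 4824044023747/1833902008920 - 1*12061729/1089 = 4824044023747/1833902008920 - 12061729/1089 = -2457197295578529133/221902143079320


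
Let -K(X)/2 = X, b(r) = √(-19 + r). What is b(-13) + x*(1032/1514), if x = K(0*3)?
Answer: 4*I*√2 ≈ 5.6569*I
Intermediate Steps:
K(X) = -2*X
x = 0 (x = -0*3 = -2*0 = 0)
b(-13) + x*(1032/1514) = √(-19 - 13) + 0*(1032/1514) = √(-32) + 0*(1032*(1/1514)) = 4*I*√2 + 0*(516/757) = 4*I*√2 + 0 = 4*I*√2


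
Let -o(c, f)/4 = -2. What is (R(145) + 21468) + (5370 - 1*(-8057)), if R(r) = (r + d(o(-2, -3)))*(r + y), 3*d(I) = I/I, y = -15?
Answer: 161365/3 ≈ 53788.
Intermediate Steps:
o(c, f) = 8 (o(c, f) = -4*(-2) = 8)
d(I) = ⅓ (d(I) = (I/I)/3 = (⅓)*1 = ⅓)
R(r) = (-15 + r)*(⅓ + r) (R(r) = (r + ⅓)*(r - 15) = (⅓ + r)*(-15 + r) = (-15 + r)*(⅓ + r))
(R(145) + 21468) + (5370 - 1*(-8057)) = ((-5 + 145² - 44/3*145) + 21468) + (5370 - 1*(-8057)) = ((-5 + 21025 - 6380/3) + 21468) + (5370 + 8057) = (56680/3 + 21468) + 13427 = 121084/3 + 13427 = 161365/3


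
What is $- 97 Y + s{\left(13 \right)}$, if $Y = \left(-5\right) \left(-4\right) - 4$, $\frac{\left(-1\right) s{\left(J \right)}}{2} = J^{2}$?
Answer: $-1890$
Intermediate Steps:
$s{\left(J \right)} = - 2 J^{2}$
$Y = 16$ ($Y = 20 - 4 = 16$)
$- 97 Y + s{\left(13 \right)} = \left(-97\right) 16 - 2 \cdot 13^{2} = -1552 - 338 = -1890$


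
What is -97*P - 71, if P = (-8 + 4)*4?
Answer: 1481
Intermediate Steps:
P = -16 (P = -4*4 = -16)
-97*P - 71 = -97*(-16) - 71 = 1552 - 71 = 1481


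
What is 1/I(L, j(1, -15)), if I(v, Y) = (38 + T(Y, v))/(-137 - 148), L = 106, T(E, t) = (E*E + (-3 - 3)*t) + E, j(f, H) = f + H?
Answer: 285/416 ≈ 0.68510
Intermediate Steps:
j(f, H) = H + f
T(E, t) = E + E**2 - 6*t (T(E, t) = (E**2 - 6*t) + E = E + E**2 - 6*t)
I(v, Y) = -2/15 - Y/285 - Y**2/285 + 2*v/95 (I(v, Y) = (38 + (Y + Y**2 - 6*v))/(-137 - 148) = (38 + Y + Y**2 - 6*v)/(-285) = (38 + Y + Y**2 - 6*v)*(-1/285) = -2/15 - Y/285 - Y**2/285 + 2*v/95)
1/I(L, j(1, -15)) = 1/(-2/15 - (-15 + 1)/285 - (-15 + 1)**2/285 + (2/95)*106) = 1/(-2/15 - 1/285*(-14) - 1/285*(-14)**2 + 212/95) = 1/(-2/15 + 14/285 - 1/285*196 + 212/95) = 1/(-2/15 + 14/285 - 196/285 + 212/95) = 1/(416/285) = 285/416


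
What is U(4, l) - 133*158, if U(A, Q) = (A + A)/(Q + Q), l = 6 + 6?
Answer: -63041/3 ≈ -21014.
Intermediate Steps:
l = 12
U(A, Q) = A/Q (U(A, Q) = (2*A)/((2*Q)) = (2*A)*(1/(2*Q)) = A/Q)
U(4, l) - 133*158 = 4/12 - 133*158 = 4*(1/12) - 21014 = 1/3 - 21014 = -63041/3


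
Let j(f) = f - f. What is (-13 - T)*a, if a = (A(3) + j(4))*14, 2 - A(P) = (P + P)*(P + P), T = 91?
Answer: 49504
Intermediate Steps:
A(P) = 2 - 4*P**2 (A(P) = 2 - (P + P)*(P + P) = 2 - 2*P*2*P = 2 - 4*P**2)
j(f) = 0
a = -476 (a = ((2 - 4*3**2) + 0)*14 = ((2 - 4*9) + 0)*14 = ((2 - 36) + 0)*14 = (-34 + 0)*14 = -34*14 = -476)
(-13 - T)*a = (-13 - 1*91)*(-476) = (-13 - 91)*(-476) = -104*(-476) = 49504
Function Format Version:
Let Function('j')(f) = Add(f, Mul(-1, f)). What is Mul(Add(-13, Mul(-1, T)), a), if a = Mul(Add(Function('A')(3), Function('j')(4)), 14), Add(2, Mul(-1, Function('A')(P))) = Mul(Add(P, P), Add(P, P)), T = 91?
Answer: 49504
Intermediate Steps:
Function('A')(P) = Add(2, Mul(-4, Pow(P, 2))) (Function('A')(P) = Add(2, Mul(-1, Mul(Add(P, P), Add(P, P)))) = Add(2, Mul(-1, Mul(Mul(2, P), Mul(2, P)))) = Add(2, Mul(-1, Mul(4, Pow(P, 2)))) = Add(2, Mul(-4, Pow(P, 2))))
Function('j')(f) = 0
a = -476 (a = Mul(Add(Add(2, Mul(-4, Pow(3, 2))), 0), 14) = Mul(Add(Add(2, Mul(-4, 9)), 0), 14) = Mul(Add(Add(2, -36), 0), 14) = Mul(Add(-34, 0), 14) = Mul(-34, 14) = -476)
Mul(Add(-13, Mul(-1, T)), a) = Mul(Add(-13, Mul(-1, 91)), -476) = Mul(Add(-13, -91), -476) = Mul(-104, -476) = 49504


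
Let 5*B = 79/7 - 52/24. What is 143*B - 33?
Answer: 47839/210 ≈ 227.80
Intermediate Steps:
B = 383/210 (B = (79/7 - 52/24)/5 = (79*(⅐) - 52*1/24)/5 = (79/7 - 13/6)/5 = (⅕)*(383/42) = 383/210 ≈ 1.8238)
143*B - 33 = 143*(383/210) - 33 = 54769/210 - 33 = 47839/210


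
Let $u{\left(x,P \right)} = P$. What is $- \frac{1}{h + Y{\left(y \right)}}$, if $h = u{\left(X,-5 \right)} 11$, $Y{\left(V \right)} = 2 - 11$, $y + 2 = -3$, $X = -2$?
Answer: $\frac{1}{64} \approx 0.015625$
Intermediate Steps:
$y = -5$ ($y = -2 - 3 = -5$)
$Y{\left(V \right)} = -9$
$h = -55$ ($h = \left(-5\right) 11 = -55$)
$- \frac{1}{h + Y{\left(y \right)}} = - \frac{1}{-55 - 9} = - \frac{1}{-64} = \left(-1\right) \left(- \frac{1}{64}\right) = \frac{1}{64}$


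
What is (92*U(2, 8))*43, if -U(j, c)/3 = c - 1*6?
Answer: -23736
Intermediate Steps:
U(j, c) = 18 - 3*c (U(j, c) = -3*(c - 1*6) = -3*(c - 6) = -3*(-6 + c) = 18 - 3*c)
(92*U(2, 8))*43 = (92*(18 - 3*8))*43 = (92*(18 - 24))*43 = (92*(-6))*43 = -552*43 = -23736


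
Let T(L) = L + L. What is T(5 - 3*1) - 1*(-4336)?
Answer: 4340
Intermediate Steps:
T(L) = 2*L
T(5 - 3*1) - 1*(-4336) = 2*(5 - 3*1) - 1*(-4336) = 2*(5 - 3) + 4336 = 2*2 + 4336 = 4 + 4336 = 4340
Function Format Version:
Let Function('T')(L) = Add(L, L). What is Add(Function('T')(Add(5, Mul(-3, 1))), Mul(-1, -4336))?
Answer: 4340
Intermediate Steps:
Function('T')(L) = Mul(2, L)
Add(Function('T')(Add(5, Mul(-3, 1))), Mul(-1, -4336)) = Add(Mul(2, Add(5, Mul(-3, 1))), Mul(-1, -4336)) = Add(Mul(2, Add(5, -3)), 4336) = Add(Mul(2, 2), 4336) = Add(4, 4336) = 4340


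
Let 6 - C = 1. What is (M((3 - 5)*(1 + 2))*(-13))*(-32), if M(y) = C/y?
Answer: -1040/3 ≈ -346.67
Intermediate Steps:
C = 5 (C = 6 - 1*1 = 6 - 1 = 5)
M(y) = 5/y
(M((3 - 5)*(1 + 2))*(-13))*(-32) = ((5/(((3 - 5)*(1 + 2))))*(-13))*(-32) = ((5/((-2*3)))*(-13))*(-32) = ((5/(-6))*(-13))*(-32) = ((5*(-1/6))*(-13))*(-32) = -5/6*(-13)*(-32) = (65/6)*(-32) = -1040/3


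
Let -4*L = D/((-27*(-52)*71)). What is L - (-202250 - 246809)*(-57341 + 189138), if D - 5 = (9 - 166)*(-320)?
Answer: 1815310941389591/30672 ≈ 5.9185e+10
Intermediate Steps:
D = 50245 (D = 5 + (9 - 166)*(-320) = 5 - 157*(-320) = 5 + 50240 = 50245)
L = -3865/30672 (L = -50245/(4*(-27*(-52)*71)) = -50245/(4*(1404*71)) = -50245/(4*99684) = -1/4*3865/7668 = -3865/30672 ≈ -0.12601)
L - (-202250 - 246809)*(-57341 + 189138) = -3865/30672 - (-202250 - 246809)*(-57341 + 189138) = -3865/30672 - (-449059)*131797 = -3865/30672 - 1*(-59184629023) = -3865/30672 + 59184629023 = 1815310941389591/30672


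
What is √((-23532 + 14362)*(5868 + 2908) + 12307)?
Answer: I*√80463613 ≈ 8970.2*I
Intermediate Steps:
√((-23532 + 14362)*(5868 + 2908) + 12307) = √(-9170*8776 + 12307) = √(-80475920 + 12307) = √(-80463613) = I*√80463613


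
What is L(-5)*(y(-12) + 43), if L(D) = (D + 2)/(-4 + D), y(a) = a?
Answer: 31/3 ≈ 10.333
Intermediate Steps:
L(D) = (2 + D)/(-4 + D)
L(-5)*(y(-12) + 43) = ((2 - 5)/(-4 - 5))*(-12 + 43) = (-3/(-9))*31 = -⅑*(-3)*31 = (⅓)*31 = 31/3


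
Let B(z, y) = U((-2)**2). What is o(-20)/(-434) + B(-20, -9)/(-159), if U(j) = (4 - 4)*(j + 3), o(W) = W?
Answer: 10/217 ≈ 0.046083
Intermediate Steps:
U(j) = 0 (U(j) = 0*(3 + j) = 0)
B(z, y) = 0
o(-20)/(-434) + B(-20, -9)/(-159) = -20/(-434) + 0/(-159) = -20*(-1/434) + 0*(-1/159) = 10/217 + 0 = 10/217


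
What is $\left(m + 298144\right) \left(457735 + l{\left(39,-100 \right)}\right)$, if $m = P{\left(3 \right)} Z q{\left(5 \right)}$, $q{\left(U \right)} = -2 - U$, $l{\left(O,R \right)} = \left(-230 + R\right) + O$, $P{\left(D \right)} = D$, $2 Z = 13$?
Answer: $136321742830$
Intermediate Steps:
$Z = \frac{13}{2}$ ($Z = \frac{1}{2} \cdot 13 = \frac{13}{2} \approx 6.5$)
$l{\left(O,R \right)} = -230 + O + R$
$m = - \frac{273}{2}$ ($m = 3 \cdot \frac{13}{2} \left(-2 - 5\right) = \frac{39 \left(-2 - 5\right)}{2} = \frac{39}{2} \left(-7\right) = - \frac{273}{2} \approx -136.5$)
$\left(m + 298144\right) \left(457735 + l{\left(39,-100 \right)}\right) = \left(- \frac{273}{2} + 298144\right) \left(457735 - 291\right) = \frac{596015 \left(457735 - 291\right)}{2} = \frac{596015}{2} \cdot 457444 = 136321742830$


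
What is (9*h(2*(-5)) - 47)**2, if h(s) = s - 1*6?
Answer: 36481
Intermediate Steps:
h(s) = -6 + s (h(s) = s - 6 = -6 + s)
(9*h(2*(-5)) - 47)**2 = (9*(-6 + 2*(-5)) - 47)**2 = (9*(-6 - 10) - 47)**2 = (9*(-16) - 47)**2 = (-144 - 47)**2 = (-191)**2 = 36481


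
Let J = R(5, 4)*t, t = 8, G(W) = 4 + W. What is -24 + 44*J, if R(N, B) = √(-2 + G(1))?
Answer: -24 + 352*√3 ≈ 585.68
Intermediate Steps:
R(N, B) = √3 (R(N, B) = √(-2 + (4 + 1)) = √(-2 + 5) = √3)
J = 8*√3 (J = √3*8 = 8*√3 ≈ 13.856)
-24 + 44*J = -24 + 44*(8*√3) = -24 + 352*√3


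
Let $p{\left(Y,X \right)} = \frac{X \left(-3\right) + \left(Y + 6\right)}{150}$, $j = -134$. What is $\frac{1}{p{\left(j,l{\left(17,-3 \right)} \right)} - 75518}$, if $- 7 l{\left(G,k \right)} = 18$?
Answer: $- \frac{525}{39647371} \approx -1.3242 \cdot 10^{-5}$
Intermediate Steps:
$l{\left(G,k \right)} = - \frac{18}{7}$ ($l{\left(G,k \right)} = \left(- \frac{1}{7}\right) 18 = - \frac{18}{7}$)
$p{\left(Y,X \right)} = \frac{1}{25} - \frac{X}{50} + \frac{Y}{150}$ ($p{\left(Y,X \right)} = \left(- 3 X + \left(6 + Y\right)\right) \frac{1}{150} = \left(6 + Y - 3 X\right) \frac{1}{150} = \frac{1}{25} - \frac{X}{50} + \frac{Y}{150}$)
$\frac{1}{p{\left(j,l{\left(17,-3 \right)} \right)} - 75518} = \frac{1}{\left(\frac{1}{25} - - \frac{9}{175} + \frac{1}{150} \left(-134\right)\right) - 75518} = \frac{1}{\left(\frac{1}{25} + \frac{9}{175} - \frac{67}{75}\right) - 75518} = \frac{1}{- \frac{421}{525} - 75518} = \frac{1}{- \frac{39647371}{525}} = - \frac{525}{39647371}$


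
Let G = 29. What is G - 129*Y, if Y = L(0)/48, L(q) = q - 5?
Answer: 679/16 ≈ 42.438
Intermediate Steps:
L(q) = -5 + q
Y = -5/48 (Y = (-5 + 0)/48 = -5*1/48 = -5/48 ≈ -0.10417)
G - 129*Y = 29 - 129*(-5/48) = 29 + 215/16 = 679/16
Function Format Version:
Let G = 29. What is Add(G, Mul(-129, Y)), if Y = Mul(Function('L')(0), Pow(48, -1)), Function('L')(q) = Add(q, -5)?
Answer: Rational(679, 16) ≈ 42.438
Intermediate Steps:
Function('L')(q) = Add(-5, q)
Y = Rational(-5, 48) (Y = Mul(Add(-5, 0), Pow(48, -1)) = Mul(-5, Rational(1, 48)) = Rational(-5, 48) ≈ -0.10417)
Add(G, Mul(-129, Y)) = Add(29, Mul(-129, Rational(-5, 48))) = Add(29, Rational(215, 16)) = Rational(679, 16)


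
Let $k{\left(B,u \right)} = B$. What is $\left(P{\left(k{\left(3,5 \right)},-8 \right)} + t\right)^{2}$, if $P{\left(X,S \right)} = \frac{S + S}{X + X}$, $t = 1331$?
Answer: $\frac{15880225}{9} \approx 1.7645 \cdot 10^{6}$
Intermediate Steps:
$P{\left(X,S \right)} = \frac{S}{X}$ ($P{\left(X,S \right)} = \frac{2 S}{2 X} = 2 S \frac{1}{2 X} = \frac{S}{X}$)
$\left(P{\left(k{\left(3,5 \right)},-8 \right)} + t\right)^{2} = \left(- \frac{8}{3} + 1331\right)^{2} = \left(\frac{3985}{3}\right)^{2} = \frac{15880225}{9}$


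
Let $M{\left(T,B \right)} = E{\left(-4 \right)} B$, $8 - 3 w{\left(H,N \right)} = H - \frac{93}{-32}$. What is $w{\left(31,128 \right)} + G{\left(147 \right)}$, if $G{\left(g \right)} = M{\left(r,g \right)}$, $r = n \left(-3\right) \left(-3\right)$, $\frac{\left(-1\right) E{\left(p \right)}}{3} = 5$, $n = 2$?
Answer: $- \frac{212509}{96} \approx -2213.6$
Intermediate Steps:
$E{\left(p \right)} = -15$ ($E{\left(p \right)} = \left(-3\right) 5 = -15$)
$w{\left(H,N \right)} = \frac{163}{96} - \frac{H}{3}$ ($w{\left(H,N \right)} = \frac{8}{3} - \frac{H - \frac{93}{-32}}{3} = \frac{8}{3} - \frac{H - 93 \left(- \frac{1}{32}\right)}{3} = \frac{8}{3} - \frac{H - - \frac{93}{32}}{3} = \frac{8}{3} - \frac{H + \frac{93}{32}}{3} = \frac{8}{3} - \frac{\frac{93}{32} + H}{3} = \frac{8}{3} - \left(\frac{31}{32} + \frac{H}{3}\right) = \frac{163}{96} - \frac{H}{3}$)
$r = 18$ ($r = 2 \left(-3\right) \left(-3\right) = \left(-6\right) \left(-3\right) = 18$)
$M{\left(T,B \right)} = - 15 B$
$G{\left(g \right)} = - 15 g$
$w{\left(31,128 \right)} + G{\left(147 \right)} = \left(\frac{163}{96} - \frac{31}{3}\right) - 2205 = - \frac{829}{96} - 2205 = - \frac{212509}{96}$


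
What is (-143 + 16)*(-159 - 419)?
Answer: 73406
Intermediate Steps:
(-143 + 16)*(-159 - 419) = -127*(-578) = 73406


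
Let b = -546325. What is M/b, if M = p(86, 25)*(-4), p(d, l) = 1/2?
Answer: 2/546325 ≈ 3.6608e-6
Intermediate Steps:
p(d, l) = ½
M = -2 (M = (½)*(-4) = -2)
M/b = -2/(-546325) = -2*(-1/546325) = 2/546325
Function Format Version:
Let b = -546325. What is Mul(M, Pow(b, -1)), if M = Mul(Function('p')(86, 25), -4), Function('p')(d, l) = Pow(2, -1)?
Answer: Rational(2, 546325) ≈ 3.6608e-6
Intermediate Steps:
Function('p')(d, l) = Rational(1, 2)
M = -2 (M = Mul(Rational(1, 2), -4) = -2)
Mul(M, Pow(b, -1)) = Mul(-2, Pow(-546325, -1)) = Mul(-2, Rational(-1, 546325)) = Rational(2, 546325)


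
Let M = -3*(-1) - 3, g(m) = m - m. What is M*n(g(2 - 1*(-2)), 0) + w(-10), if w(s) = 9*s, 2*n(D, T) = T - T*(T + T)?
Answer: -90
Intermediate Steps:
g(m) = 0
n(D, T) = T/2 - T² (n(D, T) = (T - T*(T + T))/2 = (T - T*2*T)/2 = (T - 2*T²)/2 = T/2 - T²)
M = 0 (M = 3 - 3 = 0)
M*n(g(2 - 1*(-2)), 0) + w(-10) = 0*(0*(½ - 1*0)) + 9*(-10) = 0*(0*(½ + 0)) - 90 = 0*(0*(½)) - 90 = 0*0 - 90 = 0 - 90 = -90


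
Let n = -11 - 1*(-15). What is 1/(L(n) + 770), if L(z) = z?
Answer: 1/774 ≈ 0.0012920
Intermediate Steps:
n = 4 (n = -11 + 15 = 4)
1/(L(n) + 770) = 1/(4 + 770) = 1/774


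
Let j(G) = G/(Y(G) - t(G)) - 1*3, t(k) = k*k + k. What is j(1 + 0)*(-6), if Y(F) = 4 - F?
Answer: 12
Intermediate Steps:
t(k) = k + k² (t(k) = k² + k = k + k²)
j(G) = -3 + G/(4 - G - G*(1 + G)) (j(G) = G/((4 - G) - G*(1 + G)) - 1*3 = G/((4 - G) - G*(1 + G)) - 3 = G/(4 - G - G*(1 + G)) - 3 = -3 + G/(4 - G - G*(1 + G)))
j(1 + 0)*(-6) = ((12 - 7*(1 + 0) - 3*(1 + 0)²)/(-4 + (1 + 0)² + 2*(1 + 0)))*(-6) = ((12 - 7*1 - 3*1²)/(-4 + 1² + 2*1))*(-6) = ((12 - 7 - 3*1)/(-4 + 1 + 2))*(-6) = ((12 - 7 - 3)/(-1))*(-6) = -1*2*(-6) = -2*(-6) = 12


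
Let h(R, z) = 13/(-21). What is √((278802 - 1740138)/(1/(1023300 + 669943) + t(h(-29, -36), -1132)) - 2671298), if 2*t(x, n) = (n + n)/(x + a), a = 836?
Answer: I*√2580785030058802405003191290/40251755053 ≈ 1262.1*I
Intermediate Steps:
h(R, z) = -13/21 (h(R, z) = 13*(-1/21) = -13/21)
t(x, n) = n/(836 + x) (t(x, n) = ((n + n)/(x + 836))/2 = ((2*n)/(836 + x))/2 = (2*n/(836 + x))/2 = n/(836 + x))
√((278802 - 1740138)/(1/(1023300 + 669943) + t(h(-29, -36), -1132)) - 2671298) = √((278802 - 1740138)/(1/(1023300 + 669943) - 1132/(836 - 13/21)) - 2671298) = √(-1461336/(1/1693243 - 1132/17543/21) - 2671298) = √(-1461336/(1/1693243 - 1132*21/17543) - 2671298) = √(-1461336/(1/1693243 - 23772/17543) - 2671298) = √(-1461336/(-40251755053/29704561949) - 2671298) = √(-1461336*(-29704561949/40251755053) - 2671298) = √(43408345740303864/40251755053 - 2671298) = √(-64116087029264930/40251755053) = I*√2580785030058802405003191290/40251755053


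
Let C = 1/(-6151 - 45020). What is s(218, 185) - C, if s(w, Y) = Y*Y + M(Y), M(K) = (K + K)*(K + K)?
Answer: 8756637376/51171 ≈ 1.7113e+5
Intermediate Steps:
C = -1/51171 (C = 1/(-51171) = -1/51171 ≈ -1.9542e-5)
M(K) = 4*K**2 (M(K) = (2*K)*(2*K) = 4*K**2)
s(w, Y) = 5*Y**2 (s(w, Y) = Y*Y + 4*Y**2 = Y**2 + 4*Y**2 = 5*Y**2)
s(218, 185) - C = 5*185**2 - 1*(-1/51171) = 5*34225 + 1/51171 = 171125 + 1/51171 = 8756637376/51171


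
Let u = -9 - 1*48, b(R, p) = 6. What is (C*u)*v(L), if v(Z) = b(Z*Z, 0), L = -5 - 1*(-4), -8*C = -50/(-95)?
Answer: 45/2 ≈ 22.500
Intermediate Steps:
C = -5/76 (C = -(-25)/(4*(-95)) = -(-25)*(-1)/(4*95) = -⅛*10/19 = -5/76 ≈ -0.065789)
L = -1 (L = -5 + 4 = -1)
v(Z) = 6
u = -57 (u = -9 - 48 = -57)
(C*u)*v(L) = -5/76*(-57)*6 = (15/4)*6 = 45/2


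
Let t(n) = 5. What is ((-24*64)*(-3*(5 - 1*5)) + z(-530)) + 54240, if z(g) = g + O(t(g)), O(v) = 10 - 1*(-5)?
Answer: 53725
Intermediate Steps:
O(v) = 15 (O(v) = 10 + 5 = 15)
z(g) = 15 + g (z(g) = g + 15 = 15 + g)
((-24*64)*(-3*(5 - 1*5)) + z(-530)) + 54240 = ((-24*64)*(-3*(5 - 1*5)) + (15 - 530)) + 54240 = (-(-4608)*(5 - 5) - 515) + 54240 = (-(-4608)*0 - 515) + 54240 = (-1536*0 - 515) + 54240 = (0 - 515) + 54240 = -515 + 54240 = 53725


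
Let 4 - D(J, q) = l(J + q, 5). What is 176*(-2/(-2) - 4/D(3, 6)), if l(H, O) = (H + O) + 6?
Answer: 220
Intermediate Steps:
l(H, O) = 6 + H + O
D(J, q) = -7 - J - q (D(J, q) = 4 - (6 + (J + q) + 5) = 4 - (11 + J + q) = 4 + (-11 - J - q) = -7 - J - q)
176*(-2/(-2) - 4/D(3, 6)) = 176*(-2/(-2) - 4/(-7 - 1*3 - 1*6)) = 176*(-2*(-½) - 4/(-7 - 3 - 6)) = 176*(1 - 4/(-16)) = 176*(1 - 4*(-1/16)) = 176*(1 + ¼) = 176*(5/4) = 220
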